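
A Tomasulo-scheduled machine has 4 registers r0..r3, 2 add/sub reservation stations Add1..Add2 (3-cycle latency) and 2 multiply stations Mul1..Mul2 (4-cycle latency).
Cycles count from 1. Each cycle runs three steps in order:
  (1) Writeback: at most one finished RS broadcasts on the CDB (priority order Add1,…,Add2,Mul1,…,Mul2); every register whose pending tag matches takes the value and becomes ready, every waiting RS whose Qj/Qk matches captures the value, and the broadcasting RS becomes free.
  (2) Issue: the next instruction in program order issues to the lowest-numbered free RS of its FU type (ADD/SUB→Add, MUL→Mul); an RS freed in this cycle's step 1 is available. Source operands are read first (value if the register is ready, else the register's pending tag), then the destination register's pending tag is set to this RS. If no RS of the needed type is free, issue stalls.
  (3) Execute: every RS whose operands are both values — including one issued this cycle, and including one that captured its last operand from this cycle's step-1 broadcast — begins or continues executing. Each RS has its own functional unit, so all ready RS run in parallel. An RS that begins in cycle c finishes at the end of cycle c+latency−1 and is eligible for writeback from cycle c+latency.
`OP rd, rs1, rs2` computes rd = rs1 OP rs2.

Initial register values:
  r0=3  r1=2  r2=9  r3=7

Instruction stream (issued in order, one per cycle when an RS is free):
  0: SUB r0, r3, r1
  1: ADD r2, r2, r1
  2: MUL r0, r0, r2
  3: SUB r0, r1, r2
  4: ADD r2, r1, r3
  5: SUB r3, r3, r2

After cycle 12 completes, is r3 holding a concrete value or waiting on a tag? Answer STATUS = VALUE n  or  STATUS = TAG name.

STATUS = VALUE -2

  c1: issue SUB r0<-Add1  regs: r0:Add1,r1:2,r2:9,r3:7
  c2: issue ADD r2<-Add2  regs: r0:Add1,r1:2,r2:Add2,r3:7
  c3: issue MUL r0<-Mul1  regs: r0:Mul1,r1:2,r2:Add2,r3:7
  c4: CDB Add1=5; issue SUB r0<-Add1  regs: r0:Add1,r1:2,r2:Add2,r3:7
  c5: CDB Add2=11; issue ADD r2<-Add2  regs: r0:Add1,r1:2,r2:Add2,r3:7
  c6: stall  regs: r0:Add1,r1:2,r2:Add2,r3:7
  c7: stall  regs: r0:Add1,r1:2,r2:Add2,r3:7
  c8: CDB Add1=-9; issue SUB r3<-Add1  regs: r0:-9,r1:2,r2:Add2,r3:Add1
  c9: CDB Add2=9  regs: r0:-9,r1:2,r2:9,r3:Add1
  c10: CDB Mul1=55  regs: r0:-9,r1:2,r2:9,r3:Add1
  c11: -  regs: r0:-9,r1:2,r2:9,r3:Add1
  c12: CDB Add1=-2  regs: r0:-9,r1:2,r2:9,r3:-2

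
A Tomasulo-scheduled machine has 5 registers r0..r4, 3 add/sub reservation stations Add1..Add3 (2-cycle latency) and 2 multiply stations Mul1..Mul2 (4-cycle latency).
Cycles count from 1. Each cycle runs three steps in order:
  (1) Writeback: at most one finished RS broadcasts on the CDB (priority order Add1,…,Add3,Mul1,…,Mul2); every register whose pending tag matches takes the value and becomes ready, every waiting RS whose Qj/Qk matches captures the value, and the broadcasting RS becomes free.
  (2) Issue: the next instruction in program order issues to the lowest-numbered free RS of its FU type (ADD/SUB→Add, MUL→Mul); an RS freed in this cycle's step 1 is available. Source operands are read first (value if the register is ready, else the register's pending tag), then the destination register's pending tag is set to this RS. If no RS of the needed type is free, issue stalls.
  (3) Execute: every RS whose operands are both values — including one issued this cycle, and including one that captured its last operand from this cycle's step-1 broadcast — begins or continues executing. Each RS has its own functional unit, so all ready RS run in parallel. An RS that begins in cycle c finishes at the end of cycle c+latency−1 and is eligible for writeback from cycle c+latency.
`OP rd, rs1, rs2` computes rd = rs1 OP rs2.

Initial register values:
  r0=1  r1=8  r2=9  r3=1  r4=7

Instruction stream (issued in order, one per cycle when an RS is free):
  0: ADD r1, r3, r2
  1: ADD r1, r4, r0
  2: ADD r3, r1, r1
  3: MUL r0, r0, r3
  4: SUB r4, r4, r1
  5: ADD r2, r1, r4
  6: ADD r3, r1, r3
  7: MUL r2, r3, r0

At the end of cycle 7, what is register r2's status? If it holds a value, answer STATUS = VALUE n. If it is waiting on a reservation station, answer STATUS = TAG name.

c1: issue ADD r1<-Add1 | r0:1,r1:Add1,r2:9,r3:1,r4:7
c2: issue ADD r1<-Add2 | r0:1,r1:Add2,r2:9,r3:1,r4:7
c3: CDB Add1=10; issue ADD r3<-Add1 | r0:1,r1:Add2,r2:9,r3:Add1,r4:7
c4: CDB Add2=8; issue MUL r0<-Mul1 | r0:Mul1,r1:8,r2:9,r3:Add1,r4:7
c5: issue SUB r4<-Add2 | r0:Mul1,r1:8,r2:9,r3:Add1,r4:Add2
c6: CDB Add1=16; issue ADD r2<-Add1 | r0:Mul1,r1:8,r2:Add1,r3:16,r4:Add2
c7: CDB Add2=-1; issue ADD r3<-Add2 | r0:Mul1,r1:8,r2:Add1,r3:Add2,r4:-1

STATUS = TAG Add1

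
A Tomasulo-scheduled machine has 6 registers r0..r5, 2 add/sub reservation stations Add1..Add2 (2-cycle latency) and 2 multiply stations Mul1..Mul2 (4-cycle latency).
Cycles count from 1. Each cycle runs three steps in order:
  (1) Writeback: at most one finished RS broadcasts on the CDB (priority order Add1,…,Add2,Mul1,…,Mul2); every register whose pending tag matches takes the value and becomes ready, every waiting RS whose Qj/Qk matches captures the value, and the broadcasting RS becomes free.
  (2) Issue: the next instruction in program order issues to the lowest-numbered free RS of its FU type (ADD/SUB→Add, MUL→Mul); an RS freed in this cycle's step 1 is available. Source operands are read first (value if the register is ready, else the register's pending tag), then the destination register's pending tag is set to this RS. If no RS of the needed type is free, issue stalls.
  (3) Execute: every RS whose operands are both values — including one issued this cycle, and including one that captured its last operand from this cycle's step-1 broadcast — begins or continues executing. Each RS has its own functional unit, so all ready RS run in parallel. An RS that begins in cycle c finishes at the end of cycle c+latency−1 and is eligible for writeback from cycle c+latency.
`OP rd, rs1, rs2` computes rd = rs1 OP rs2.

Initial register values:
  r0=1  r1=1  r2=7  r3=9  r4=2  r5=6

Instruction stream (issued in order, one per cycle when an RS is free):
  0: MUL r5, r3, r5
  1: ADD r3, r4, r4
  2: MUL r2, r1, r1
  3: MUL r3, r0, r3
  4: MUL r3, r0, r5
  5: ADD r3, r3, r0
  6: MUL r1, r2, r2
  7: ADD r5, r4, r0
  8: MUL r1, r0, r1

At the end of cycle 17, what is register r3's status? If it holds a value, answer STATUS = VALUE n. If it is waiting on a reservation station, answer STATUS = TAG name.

cycle 1: issue MUL r5<-Mul1 // r0:1,r1:1,r2:7,r3:9,r4:2,r5:Mul1
cycle 2: issue ADD r3<-Add1 // r0:1,r1:1,r2:7,r3:Add1,r4:2,r5:Mul1
cycle 3: issue MUL r2<-Mul2 // r0:1,r1:1,r2:Mul2,r3:Add1,r4:2,r5:Mul1
cycle 4: CDB Add1=4; stall // r0:1,r1:1,r2:Mul2,r3:4,r4:2,r5:Mul1
cycle 5: CDB Mul1=54; issue MUL r3<-Mul1 // r0:1,r1:1,r2:Mul2,r3:Mul1,r4:2,r5:54
cycle 6: stall // r0:1,r1:1,r2:Mul2,r3:Mul1,r4:2,r5:54
cycle 7: CDB Mul2=1; issue MUL r3<-Mul2 // r0:1,r1:1,r2:1,r3:Mul2,r4:2,r5:54
cycle 8: issue ADD r3<-Add1 // r0:1,r1:1,r2:1,r3:Add1,r4:2,r5:54
cycle 9: CDB Mul1=4; issue MUL r1<-Mul1 // r0:1,r1:Mul1,r2:1,r3:Add1,r4:2,r5:54
cycle 10: issue ADD r5<-Add2 // r0:1,r1:Mul1,r2:1,r3:Add1,r4:2,r5:Add2
cycle 11: CDB Mul2=54; issue MUL r1<-Mul2 // r0:1,r1:Mul2,r2:1,r3:Add1,r4:2,r5:Add2
cycle 12: CDB Add2=3 // r0:1,r1:Mul2,r2:1,r3:Add1,r4:2,r5:3
cycle 13: CDB Add1=55 // r0:1,r1:Mul2,r2:1,r3:55,r4:2,r5:3
cycle 14: CDB Mul1=1 // r0:1,r1:Mul2,r2:1,r3:55,r4:2,r5:3
cycle 15: - // r0:1,r1:Mul2,r2:1,r3:55,r4:2,r5:3
cycle 16: - // r0:1,r1:Mul2,r2:1,r3:55,r4:2,r5:3
cycle 17: - // r0:1,r1:Mul2,r2:1,r3:55,r4:2,r5:3

STATUS = VALUE 55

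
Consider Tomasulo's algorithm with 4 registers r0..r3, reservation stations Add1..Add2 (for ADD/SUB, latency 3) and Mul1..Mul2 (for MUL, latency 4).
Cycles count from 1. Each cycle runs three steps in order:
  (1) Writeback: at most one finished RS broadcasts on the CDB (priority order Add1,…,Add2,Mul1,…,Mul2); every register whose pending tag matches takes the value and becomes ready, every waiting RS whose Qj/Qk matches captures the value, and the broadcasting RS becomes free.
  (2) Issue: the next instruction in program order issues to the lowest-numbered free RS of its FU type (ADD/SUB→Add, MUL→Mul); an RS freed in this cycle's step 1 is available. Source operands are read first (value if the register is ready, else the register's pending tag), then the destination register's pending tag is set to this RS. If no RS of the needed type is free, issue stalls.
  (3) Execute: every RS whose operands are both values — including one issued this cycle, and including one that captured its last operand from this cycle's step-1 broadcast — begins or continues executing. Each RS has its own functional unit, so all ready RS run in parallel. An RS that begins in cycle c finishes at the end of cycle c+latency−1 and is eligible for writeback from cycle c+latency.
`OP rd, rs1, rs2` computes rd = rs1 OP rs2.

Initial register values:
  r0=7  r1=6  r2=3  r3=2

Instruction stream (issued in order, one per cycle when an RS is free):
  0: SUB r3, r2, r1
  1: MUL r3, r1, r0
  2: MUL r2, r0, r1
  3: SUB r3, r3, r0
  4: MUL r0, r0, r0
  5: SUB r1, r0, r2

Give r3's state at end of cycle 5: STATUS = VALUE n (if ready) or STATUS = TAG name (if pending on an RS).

STATUS = TAG Add1

cycle 1: issue SUB r3<-Add1 // r0:7,r1:6,r2:3,r3:Add1
cycle 2: issue MUL r3<-Mul1 // r0:7,r1:6,r2:3,r3:Mul1
cycle 3: issue MUL r2<-Mul2 // r0:7,r1:6,r2:Mul2,r3:Mul1
cycle 4: CDB Add1=-3; issue SUB r3<-Add1 // r0:7,r1:6,r2:Mul2,r3:Add1
cycle 5: stall // r0:7,r1:6,r2:Mul2,r3:Add1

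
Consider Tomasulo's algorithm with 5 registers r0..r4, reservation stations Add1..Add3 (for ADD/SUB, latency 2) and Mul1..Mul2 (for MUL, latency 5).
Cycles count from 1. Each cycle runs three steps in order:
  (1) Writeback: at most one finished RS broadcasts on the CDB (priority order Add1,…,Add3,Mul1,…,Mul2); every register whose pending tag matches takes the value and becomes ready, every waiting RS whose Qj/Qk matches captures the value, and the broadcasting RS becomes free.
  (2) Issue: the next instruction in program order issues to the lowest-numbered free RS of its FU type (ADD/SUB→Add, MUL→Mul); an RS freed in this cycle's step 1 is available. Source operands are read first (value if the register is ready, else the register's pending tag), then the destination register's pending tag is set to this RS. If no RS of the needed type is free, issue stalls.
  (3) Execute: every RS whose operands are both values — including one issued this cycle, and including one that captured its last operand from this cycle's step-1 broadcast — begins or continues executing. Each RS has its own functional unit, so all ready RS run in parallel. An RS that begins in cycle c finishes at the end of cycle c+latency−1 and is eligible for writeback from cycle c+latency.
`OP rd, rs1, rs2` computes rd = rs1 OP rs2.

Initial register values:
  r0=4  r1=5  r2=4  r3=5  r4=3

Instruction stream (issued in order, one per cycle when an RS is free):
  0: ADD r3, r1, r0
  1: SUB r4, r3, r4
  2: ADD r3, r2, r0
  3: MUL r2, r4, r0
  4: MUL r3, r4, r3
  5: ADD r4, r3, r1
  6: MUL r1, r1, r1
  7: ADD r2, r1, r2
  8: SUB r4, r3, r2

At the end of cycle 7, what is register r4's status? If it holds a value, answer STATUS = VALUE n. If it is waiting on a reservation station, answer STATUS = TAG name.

STATUS = TAG Add1

  c1: issue ADD r3<-Add1  regs: r0:4,r1:5,r2:4,r3:Add1,r4:3
  c2: issue SUB r4<-Add2  regs: r0:4,r1:5,r2:4,r3:Add1,r4:Add2
  c3: CDB Add1=9; issue ADD r3<-Add1  regs: r0:4,r1:5,r2:4,r3:Add1,r4:Add2
  c4: issue MUL r2<-Mul1  regs: r0:4,r1:5,r2:Mul1,r3:Add1,r4:Add2
  c5: CDB Add1=8; issue MUL r3<-Mul2  regs: r0:4,r1:5,r2:Mul1,r3:Mul2,r4:Add2
  c6: CDB Add2=6; issue ADD r4<-Add1  regs: r0:4,r1:5,r2:Mul1,r3:Mul2,r4:Add1
  c7: stall  regs: r0:4,r1:5,r2:Mul1,r3:Mul2,r4:Add1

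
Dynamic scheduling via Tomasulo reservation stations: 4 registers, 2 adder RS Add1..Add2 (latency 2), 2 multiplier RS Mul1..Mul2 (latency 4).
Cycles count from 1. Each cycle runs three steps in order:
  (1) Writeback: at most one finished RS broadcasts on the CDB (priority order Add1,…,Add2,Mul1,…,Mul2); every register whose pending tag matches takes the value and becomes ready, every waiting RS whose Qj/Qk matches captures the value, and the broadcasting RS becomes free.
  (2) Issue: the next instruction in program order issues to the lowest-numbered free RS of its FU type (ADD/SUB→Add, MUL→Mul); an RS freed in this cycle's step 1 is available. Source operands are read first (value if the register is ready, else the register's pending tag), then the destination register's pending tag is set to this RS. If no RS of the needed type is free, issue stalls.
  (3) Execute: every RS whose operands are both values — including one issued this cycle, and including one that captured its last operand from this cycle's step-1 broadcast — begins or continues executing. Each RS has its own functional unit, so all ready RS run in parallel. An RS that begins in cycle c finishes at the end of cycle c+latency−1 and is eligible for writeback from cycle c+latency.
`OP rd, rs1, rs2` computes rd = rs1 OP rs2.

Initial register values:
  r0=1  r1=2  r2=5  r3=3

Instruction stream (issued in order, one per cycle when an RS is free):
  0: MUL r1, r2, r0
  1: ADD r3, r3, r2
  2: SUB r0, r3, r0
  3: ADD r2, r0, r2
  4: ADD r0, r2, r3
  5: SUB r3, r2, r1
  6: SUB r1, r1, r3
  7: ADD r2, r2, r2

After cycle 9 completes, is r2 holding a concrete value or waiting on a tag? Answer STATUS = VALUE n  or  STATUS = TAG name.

STATUS = VALUE 12

cycle 1: issue MUL r1<-Mul1 // r0:1,r1:Mul1,r2:5,r3:3
cycle 2: issue ADD r3<-Add1 // r0:1,r1:Mul1,r2:5,r3:Add1
cycle 3: issue SUB r0<-Add2 // r0:Add2,r1:Mul1,r2:5,r3:Add1
cycle 4: CDB Add1=8; issue ADD r2<-Add1 // r0:Add2,r1:Mul1,r2:Add1,r3:8
cycle 5: CDB Mul1=5; stall // r0:Add2,r1:5,r2:Add1,r3:8
cycle 6: CDB Add2=7; issue ADD r0<-Add2 // r0:Add2,r1:5,r2:Add1,r3:8
cycle 7: stall // r0:Add2,r1:5,r2:Add1,r3:8
cycle 8: CDB Add1=12; issue SUB r3<-Add1 // r0:Add2,r1:5,r2:12,r3:Add1
cycle 9: stall // r0:Add2,r1:5,r2:12,r3:Add1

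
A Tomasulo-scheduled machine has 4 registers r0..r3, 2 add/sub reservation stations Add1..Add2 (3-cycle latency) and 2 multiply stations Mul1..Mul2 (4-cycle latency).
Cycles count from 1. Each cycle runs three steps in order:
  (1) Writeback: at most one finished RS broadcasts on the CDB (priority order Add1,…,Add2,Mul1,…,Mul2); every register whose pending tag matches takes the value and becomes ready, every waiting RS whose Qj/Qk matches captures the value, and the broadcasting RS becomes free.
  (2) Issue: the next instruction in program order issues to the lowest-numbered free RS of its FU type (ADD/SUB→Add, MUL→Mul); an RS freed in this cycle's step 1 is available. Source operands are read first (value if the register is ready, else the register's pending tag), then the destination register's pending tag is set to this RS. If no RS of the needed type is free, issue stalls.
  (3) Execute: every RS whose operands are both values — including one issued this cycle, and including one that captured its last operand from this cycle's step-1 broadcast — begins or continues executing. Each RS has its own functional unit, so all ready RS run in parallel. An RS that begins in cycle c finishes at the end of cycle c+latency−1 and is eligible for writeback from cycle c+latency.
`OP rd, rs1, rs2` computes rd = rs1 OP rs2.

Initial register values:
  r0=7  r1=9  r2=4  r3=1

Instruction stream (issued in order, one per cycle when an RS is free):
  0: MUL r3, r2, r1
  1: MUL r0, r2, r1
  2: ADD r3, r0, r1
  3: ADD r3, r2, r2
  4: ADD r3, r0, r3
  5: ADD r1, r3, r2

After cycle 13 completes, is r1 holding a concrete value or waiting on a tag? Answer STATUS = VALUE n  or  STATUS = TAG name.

STATUS = VALUE 48

  c1: issue MUL r3<-Mul1  regs: r0:7,r1:9,r2:4,r3:Mul1
  c2: issue MUL r0<-Mul2  regs: r0:Mul2,r1:9,r2:4,r3:Mul1
  c3: issue ADD r3<-Add1  regs: r0:Mul2,r1:9,r2:4,r3:Add1
  c4: issue ADD r3<-Add2  regs: r0:Mul2,r1:9,r2:4,r3:Add2
  c5: CDB Mul1=36; stall  regs: r0:Mul2,r1:9,r2:4,r3:Add2
  c6: CDB Mul2=36; stall  regs: r0:36,r1:9,r2:4,r3:Add2
  c7: CDB Add2=8; issue ADD r3<-Add2  regs: r0:36,r1:9,r2:4,r3:Add2
  c8: stall  regs: r0:36,r1:9,r2:4,r3:Add2
  c9: CDB Add1=45; issue ADD r1<-Add1  regs: r0:36,r1:Add1,r2:4,r3:Add2
  c10: CDB Add2=44  regs: r0:36,r1:Add1,r2:4,r3:44
  c11: -  regs: r0:36,r1:Add1,r2:4,r3:44
  c12: -  regs: r0:36,r1:Add1,r2:4,r3:44
  c13: CDB Add1=48  regs: r0:36,r1:48,r2:4,r3:44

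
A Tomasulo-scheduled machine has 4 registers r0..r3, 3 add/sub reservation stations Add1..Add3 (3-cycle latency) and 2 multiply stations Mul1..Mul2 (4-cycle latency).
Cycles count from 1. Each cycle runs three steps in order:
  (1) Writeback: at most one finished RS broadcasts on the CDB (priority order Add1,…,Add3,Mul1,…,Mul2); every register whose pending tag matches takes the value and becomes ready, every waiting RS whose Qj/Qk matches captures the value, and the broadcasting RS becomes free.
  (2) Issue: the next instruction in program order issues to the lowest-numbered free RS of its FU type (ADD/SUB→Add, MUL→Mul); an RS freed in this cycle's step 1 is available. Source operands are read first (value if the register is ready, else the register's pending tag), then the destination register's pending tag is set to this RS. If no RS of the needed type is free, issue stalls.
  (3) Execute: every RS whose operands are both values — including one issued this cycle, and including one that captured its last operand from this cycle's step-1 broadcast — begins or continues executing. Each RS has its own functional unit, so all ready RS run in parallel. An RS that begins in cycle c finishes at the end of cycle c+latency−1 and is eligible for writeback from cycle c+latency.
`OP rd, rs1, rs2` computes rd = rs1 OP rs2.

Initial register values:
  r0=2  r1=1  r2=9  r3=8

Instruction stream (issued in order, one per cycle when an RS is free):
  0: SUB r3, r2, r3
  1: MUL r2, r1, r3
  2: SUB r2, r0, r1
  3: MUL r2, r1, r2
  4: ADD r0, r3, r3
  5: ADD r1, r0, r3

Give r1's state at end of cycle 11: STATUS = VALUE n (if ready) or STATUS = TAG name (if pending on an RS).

cycle 1: issue SUB r3<-Add1 // r0:2,r1:1,r2:9,r3:Add1
cycle 2: issue MUL r2<-Mul1 // r0:2,r1:1,r2:Mul1,r3:Add1
cycle 3: issue SUB r2<-Add2 // r0:2,r1:1,r2:Add2,r3:Add1
cycle 4: CDB Add1=1; issue MUL r2<-Mul2 // r0:2,r1:1,r2:Mul2,r3:1
cycle 5: issue ADD r0<-Add1 // r0:Add1,r1:1,r2:Mul2,r3:1
cycle 6: CDB Add2=1; issue ADD r1<-Add2 // r0:Add1,r1:Add2,r2:Mul2,r3:1
cycle 7: - // r0:Add1,r1:Add2,r2:Mul2,r3:1
cycle 8: CDB Add1=2 // r0:2,r1:Add2,r2:Mul2,r3:1
cycle 9: CDB Mul1=1 // r0:2,r1:Add2,r2:Mul2,r3:1
cycle 10: CDB Mul2=1 // r0:2,r1:Add2,r2:1,r3:1
cycle 11: CDB Add2=3 // r0:2,r1:3,r2:1,r3:1

STATUS = VALUE 3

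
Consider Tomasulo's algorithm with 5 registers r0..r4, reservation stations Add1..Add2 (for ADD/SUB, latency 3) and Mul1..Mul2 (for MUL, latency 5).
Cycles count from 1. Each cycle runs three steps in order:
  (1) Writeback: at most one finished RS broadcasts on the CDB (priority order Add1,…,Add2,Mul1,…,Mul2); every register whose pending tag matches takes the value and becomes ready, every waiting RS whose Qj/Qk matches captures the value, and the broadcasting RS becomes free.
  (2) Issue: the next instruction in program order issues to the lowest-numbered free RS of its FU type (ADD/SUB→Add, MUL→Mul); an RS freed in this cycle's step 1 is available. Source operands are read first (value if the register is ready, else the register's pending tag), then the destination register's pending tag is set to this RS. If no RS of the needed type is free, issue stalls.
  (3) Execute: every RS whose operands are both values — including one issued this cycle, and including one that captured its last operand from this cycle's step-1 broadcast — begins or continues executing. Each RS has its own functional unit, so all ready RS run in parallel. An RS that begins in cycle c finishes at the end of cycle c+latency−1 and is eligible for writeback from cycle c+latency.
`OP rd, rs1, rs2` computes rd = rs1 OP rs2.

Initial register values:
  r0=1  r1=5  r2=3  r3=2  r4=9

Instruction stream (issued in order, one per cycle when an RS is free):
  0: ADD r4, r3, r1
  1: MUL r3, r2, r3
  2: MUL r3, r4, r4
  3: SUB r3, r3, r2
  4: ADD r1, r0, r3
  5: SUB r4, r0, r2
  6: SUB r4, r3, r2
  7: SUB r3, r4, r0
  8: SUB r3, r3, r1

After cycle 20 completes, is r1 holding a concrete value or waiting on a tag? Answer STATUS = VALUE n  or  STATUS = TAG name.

c1: issue ADD r4<-Add1 | r0:1,r1:5,r2:3,r3:2,r4:Add1
c2: issue MUL r3<-Mul1 | r0:1,r1:5,r2:3,r3:Mul1,r4:Add1
c3: issue MUL r3<-Mul2 | r0:1,r1:5,r2:3,r3:Mul2,r4:Add1
c4: CDB Add1=7; issue SUB r3<-Add1 | r0:1,r1:5,r2:3,r3:Add1,r4:7
c5: issue ADD r1<-Add2 | r0:1,r1:Add2,r2:3,r3:Add1,r4:7
c6: stall | r0:1,r1:Add2,r2:3,r3:Add1,r4:7
c7: CDB Mul1=6; stall | r0:1,r1:Add2,r2:3,r3:Add1,r4:7
c8: stall | r0:1,r1:Add2,r2:3,r3:Add1,r4:7
c9: CDB Mul2=49; stall | r0:1,r1:Add2,r2:3,r3:Add1,r4:7
c10: stall | r0:1,r1:Add2,r2:3,r3:Add1,r4:7
c11: stall | r0:1,r1:Add2,r2:3,r3:Add1,r4:7
c12: CDB Add1=46; issue SUB r4<-Add1 | r0:1,r1:Add2,r2:3,r3:46,r4:Add1
c13: stall | r0:1,r1:Add2,r2:3,r3:46,r4:Add1
c14: stall | r0:1,r1:Add2,r2:3,r3:46,r4:Add1
c15: CDB Add1=-2; issue SUB r4<-Add1 | r0:1,r1:Add2,r2:3,r3:46,r4:Add1
c16: CDB Add2=47; issue SUB r3<-Add2 | r0:1,r1:47,r2:3,r3:Add2,r4:Add1
c17: stall | r0:1,r1:47,r2:3,r3:Add2,r4:Add1
c18: CDB Add1=43; issue SUB r3<-Add1 | r0:1,r1:47,r2:3,r3:Add1,r4:43
c19: - | r0:1,r1:47,r2:3,r3:Add1,r4:43
c20: - | r0:1,r1:47,r2:3,r3:Add1,r4:43

STATUS = VALUE 47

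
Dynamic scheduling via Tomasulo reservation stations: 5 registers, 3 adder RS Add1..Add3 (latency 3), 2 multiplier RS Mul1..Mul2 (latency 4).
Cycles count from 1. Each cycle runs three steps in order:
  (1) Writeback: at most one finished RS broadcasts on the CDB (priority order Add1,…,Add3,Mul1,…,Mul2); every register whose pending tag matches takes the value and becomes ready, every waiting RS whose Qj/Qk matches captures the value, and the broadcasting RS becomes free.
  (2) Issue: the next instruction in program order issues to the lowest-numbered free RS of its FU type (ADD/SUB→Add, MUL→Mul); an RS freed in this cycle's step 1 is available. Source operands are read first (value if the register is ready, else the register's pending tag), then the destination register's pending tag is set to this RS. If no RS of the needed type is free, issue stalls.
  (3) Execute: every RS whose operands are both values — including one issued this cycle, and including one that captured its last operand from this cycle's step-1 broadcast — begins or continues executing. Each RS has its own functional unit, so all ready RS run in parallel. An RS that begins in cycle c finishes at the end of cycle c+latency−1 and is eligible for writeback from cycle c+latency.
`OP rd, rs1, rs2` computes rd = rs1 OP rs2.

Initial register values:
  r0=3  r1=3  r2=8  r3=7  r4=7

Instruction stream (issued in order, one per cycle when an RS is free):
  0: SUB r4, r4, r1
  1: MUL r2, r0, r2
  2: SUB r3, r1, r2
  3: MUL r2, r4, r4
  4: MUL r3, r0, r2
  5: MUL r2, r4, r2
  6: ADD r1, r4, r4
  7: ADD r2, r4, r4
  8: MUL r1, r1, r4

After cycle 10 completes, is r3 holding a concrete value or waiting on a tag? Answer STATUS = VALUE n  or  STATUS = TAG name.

STATUS = TAG Mul1

c1: issue SUB r4<-Add1 | r0:3,r1:3,r2:8,r3:7,r4:Add1
c2: issue MUL r2<-Mul1 | r0:3,r1:3,r2:Mul1,r3:7,r4:Add1
c3: issue SUB r3<-Add2 | r0:3,r1:3,r2:Mul1,r3:Add2,r4:Add1
c4: CDB Add1=4; issue MUL r2<-Mul2 | r0:3,r1:3,r2:Mul2,r3:Add2,r4:4
c5: stall | r0:3,r1:3,r2:Mul2,r3:Add2,r4:4
c6: CDB Mul1=24; issue MUL r3<-Mul1 | r0:3,r1:3,r2:Mul2,r3:Mul1,r4:4
c7: stall | r0:3,r1:3,r2:Mul2,r3:Mul1,r4:4
c8: CDB Mul2=16; issue MUL r2<-Mul2 | r0:3,r1:3,r2:Mul2,r3:Mul1,r4:4
c9: CDB Add2=-21; issue ADD r1<-Add1 | r0:3,r1:Add1,r2:Mul2,r3:Mul1,r4:4
c10: issue ADD r2<-Add2 | r0:3,r1:Add1,r2:Add2,r3:Mul1,r4:4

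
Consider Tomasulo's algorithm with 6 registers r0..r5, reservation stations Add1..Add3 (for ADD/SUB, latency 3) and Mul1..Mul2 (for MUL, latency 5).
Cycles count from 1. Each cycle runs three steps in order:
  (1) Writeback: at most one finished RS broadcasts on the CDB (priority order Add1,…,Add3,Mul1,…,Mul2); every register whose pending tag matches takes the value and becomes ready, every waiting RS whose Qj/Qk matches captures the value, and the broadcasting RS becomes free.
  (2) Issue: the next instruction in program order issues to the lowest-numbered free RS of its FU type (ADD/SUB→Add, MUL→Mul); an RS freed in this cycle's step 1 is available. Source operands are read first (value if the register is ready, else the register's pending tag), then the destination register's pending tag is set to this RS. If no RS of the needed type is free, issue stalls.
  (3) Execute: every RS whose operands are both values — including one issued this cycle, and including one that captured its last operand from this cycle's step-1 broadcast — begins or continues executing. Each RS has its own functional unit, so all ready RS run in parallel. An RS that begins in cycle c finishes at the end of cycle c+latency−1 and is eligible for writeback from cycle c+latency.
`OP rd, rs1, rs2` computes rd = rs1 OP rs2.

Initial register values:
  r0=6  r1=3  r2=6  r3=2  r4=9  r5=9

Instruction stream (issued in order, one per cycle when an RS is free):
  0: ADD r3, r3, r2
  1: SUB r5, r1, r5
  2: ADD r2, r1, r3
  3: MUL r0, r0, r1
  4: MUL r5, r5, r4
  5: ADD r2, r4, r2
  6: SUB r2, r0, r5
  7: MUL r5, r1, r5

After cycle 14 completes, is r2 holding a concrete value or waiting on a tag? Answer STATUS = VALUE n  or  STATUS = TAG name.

STATUS = VALUE 72

c1: issue ADD r3<-Add1 | r0:6,r1:3,r2:6,r3:Add1,r4:9,r5:9
c2: issue SUB r5<-Add2 | r0:6,r1:3,r2:6,r3:Add1,r4:9,r5:Add2
c3: issue ADD r2<-Add3 | r0:6,r1:3,r2:Add3,r3:Add1,r4:9,r5:Add2
c4: CDB Add1=8; issue MUL r0<-Mul1 | r0:Mul1,r1:3,r2:Add3,r3:8,r4:9,r5:Add2
c5: CDB Add2=-6; issue MUL r5<-Mul2 | r0:Mul1,r1:3,r2:Add3,r3:8,r4:9,r5:Mul2
c6: issue ADD r2<-Add1 | r0:Mul1,r1:3,r2:Add1,r3:8,r4:9,r5:Mul2
c7: CDB Add3=11; issue SUB r2<-Add2 | r0:Mul1,r1:3,r2:Add2,r3:8,r4:9,r5:Mul2
c8: stall | r0:Mul1,r1:3,r2:Add2,r3:8,r4:9,r5:Mul2
c9: CDB Mul1=18; issue MUL r5<-Mul1 | r0:18,r1:3,r2:Add2,r3:8,r4:9,r5:Mul1
c10: CDB Add1=20 | r0:18,r1:3,r2:Add2,r3:8,r4:9,r5:Mul1
c11: CDB Mul2=-54 | r0:18,r1:3,r2:Add2,r3:8,r4:9,r5:Mul1
c12: - | r0:18,r1:3,r2:Add2,r3:8,r4:9,r5:Mul1
c13: - | r0:18,r1:3,r2:Add2,r3:8,r4:9,r5:Mul1
c14: CDB Add2=72 | r0:18,r1:3,r2:72,r3:8,r4:9,r5:Mul1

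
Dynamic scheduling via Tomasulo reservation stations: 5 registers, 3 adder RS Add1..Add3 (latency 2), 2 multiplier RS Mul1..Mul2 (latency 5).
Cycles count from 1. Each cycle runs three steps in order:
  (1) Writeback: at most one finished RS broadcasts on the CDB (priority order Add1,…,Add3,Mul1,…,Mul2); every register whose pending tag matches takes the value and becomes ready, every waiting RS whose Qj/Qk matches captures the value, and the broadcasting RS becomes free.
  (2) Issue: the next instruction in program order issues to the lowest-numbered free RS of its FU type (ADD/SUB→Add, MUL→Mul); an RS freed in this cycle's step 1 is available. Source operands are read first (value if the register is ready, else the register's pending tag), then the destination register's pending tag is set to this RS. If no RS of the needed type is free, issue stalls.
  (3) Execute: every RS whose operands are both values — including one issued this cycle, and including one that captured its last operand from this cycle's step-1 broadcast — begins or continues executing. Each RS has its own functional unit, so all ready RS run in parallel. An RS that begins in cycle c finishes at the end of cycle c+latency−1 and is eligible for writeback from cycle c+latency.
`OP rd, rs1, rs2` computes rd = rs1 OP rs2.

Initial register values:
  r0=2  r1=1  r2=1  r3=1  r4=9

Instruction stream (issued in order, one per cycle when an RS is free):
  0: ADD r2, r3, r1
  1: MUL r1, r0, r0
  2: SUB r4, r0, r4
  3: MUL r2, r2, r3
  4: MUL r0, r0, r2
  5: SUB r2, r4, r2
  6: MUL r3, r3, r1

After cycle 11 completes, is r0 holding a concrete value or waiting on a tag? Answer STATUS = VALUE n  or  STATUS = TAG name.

  c1: issue ADD r2<-Add1  regs: r0:2,r1:1,r2:Add1,r3:1,r4:9
  c2: issue MUL r1<-Mul1  regs: r0:2,r1:Mul1,r2:Add1,r3:1,r4:9
  c3: CDB Add1=2; issue SUB r4<-Add1  regs: r0:2,r1:Mul1,r2:2,r3:1,r4:Add1
  c4: issue MUL r2<-Mul2  regs: r0:2,r1:Mul1,r2:Mul2,r3:1,r4:Add1
  c5: CDB Add1=-7; stall  regs: r0:2,r1:Mul1,r2:Mul2,r3:1,r4:-7
  c6: stall  regs: r0:2,r1:Mul1,r2:Mul2,r3:1,r4:-7
  c7: CDB Mul1=4; issue MUL r0<-Mul1  regs: r0:Mul1,r1:4,r2:Mul2,r3:1,r4:-7
  c8: issue SUB r2<-Add1  regs: r0:Mul1,r1:4,r2:Add1,r3:1,r4:-7
  c9: CDB Mul2=2; issue MUL r3<-Mul2  regs: r0:Mul1,r1:4,r2:Add1,r3:Mul2,r4:-7
  c10: -  regs: r0:Mul1,r1:4,r2:Add1,r3:Mul2,r4:-7
  c11: CDB Add1=-9  regs: r0:Mul1,r1:4,r2:-9,r3:Mul2,r4:-7

STATUS = TAG Mul1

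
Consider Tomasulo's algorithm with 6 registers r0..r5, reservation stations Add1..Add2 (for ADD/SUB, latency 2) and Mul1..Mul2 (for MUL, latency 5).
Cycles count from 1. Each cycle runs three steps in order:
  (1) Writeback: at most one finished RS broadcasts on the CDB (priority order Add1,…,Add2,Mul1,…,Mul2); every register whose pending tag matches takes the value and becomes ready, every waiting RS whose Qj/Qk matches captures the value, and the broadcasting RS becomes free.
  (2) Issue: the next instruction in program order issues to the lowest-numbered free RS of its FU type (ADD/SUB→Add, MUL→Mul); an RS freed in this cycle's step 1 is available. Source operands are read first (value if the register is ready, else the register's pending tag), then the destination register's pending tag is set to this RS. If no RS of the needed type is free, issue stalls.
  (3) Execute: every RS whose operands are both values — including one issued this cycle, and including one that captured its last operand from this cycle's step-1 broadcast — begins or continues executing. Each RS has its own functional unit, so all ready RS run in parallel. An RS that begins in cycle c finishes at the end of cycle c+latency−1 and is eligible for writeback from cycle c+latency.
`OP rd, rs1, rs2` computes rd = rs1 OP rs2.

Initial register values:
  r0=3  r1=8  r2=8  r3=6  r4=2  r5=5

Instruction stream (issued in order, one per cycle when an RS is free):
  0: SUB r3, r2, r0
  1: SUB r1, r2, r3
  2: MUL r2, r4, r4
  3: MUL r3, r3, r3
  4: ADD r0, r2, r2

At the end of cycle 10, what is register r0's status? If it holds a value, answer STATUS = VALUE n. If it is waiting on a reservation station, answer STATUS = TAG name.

  c1: issue SUB r3<-Add1  regs: r0:3,r1:8,r2:8,r3:Add1,r4:2,r5:5
  c2: issue SUB r1<-Add2  regs: r0:3,r1:Add2,r2:8,r3:Add1,r4:2,r5:5
  c3: CDB Add1=5; issue MUL r2<-Mul1  regs: r0:3,r1:Add2,r2:Mul1,r3:5,r4:2,r5:5
  c4: issue MUL r3<-Mul2  regs: r0:3,r1:Add2,r2:Mul1,r3:Mul2,r4:2,r5:5
  c5: CDB Add2=3; issue ADD r0<-Add1  regs: r0:Add1,r1:3,r2:Mul1,r3:Mul2,r4:2,r5:5
  c6: -  regs: r0:Add1,r1:3,r2:Mul1,r3:Mul2,r4:2,r5:5
  c7: -  regs: r0:Add1,r1:3,r2:Mul1,r3:Mul2,r4:2,r5:5
  c8: CDB Mul1=4  regs: r0:Add1,r1:3,r2:4,r3:Mul2,r4:2,r5:5
  c9: CDB Mul2=25  regs: r0:Add1,r1:3,r2:4,r3:25,r4:2,r5:5
  c10: CDB Add1=8  regs: r0:8,r1:3,r2:4,r3:25,r4:2,r5:5

STATUS = VALUE 8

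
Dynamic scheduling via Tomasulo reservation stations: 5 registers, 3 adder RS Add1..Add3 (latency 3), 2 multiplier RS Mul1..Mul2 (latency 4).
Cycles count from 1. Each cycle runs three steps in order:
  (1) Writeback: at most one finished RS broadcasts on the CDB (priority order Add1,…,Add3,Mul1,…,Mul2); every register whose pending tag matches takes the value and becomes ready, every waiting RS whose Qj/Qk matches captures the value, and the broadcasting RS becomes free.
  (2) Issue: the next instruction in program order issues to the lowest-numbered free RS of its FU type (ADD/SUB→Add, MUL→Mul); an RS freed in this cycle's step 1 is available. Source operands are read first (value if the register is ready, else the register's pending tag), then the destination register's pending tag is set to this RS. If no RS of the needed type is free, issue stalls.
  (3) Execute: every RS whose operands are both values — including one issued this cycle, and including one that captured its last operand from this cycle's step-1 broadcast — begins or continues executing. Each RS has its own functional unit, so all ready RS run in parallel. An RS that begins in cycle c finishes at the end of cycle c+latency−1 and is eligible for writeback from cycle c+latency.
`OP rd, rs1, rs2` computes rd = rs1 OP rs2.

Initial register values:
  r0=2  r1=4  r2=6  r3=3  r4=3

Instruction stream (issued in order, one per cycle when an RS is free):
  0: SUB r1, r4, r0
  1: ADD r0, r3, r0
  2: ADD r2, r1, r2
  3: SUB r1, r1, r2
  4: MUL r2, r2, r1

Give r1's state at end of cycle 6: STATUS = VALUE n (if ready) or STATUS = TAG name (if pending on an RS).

STATUS = TAG Add1

cycle 1: issue SUB r1<-Add1 // r0:2,r1:Add1,r2:6,r3:3,r4:3
cycle 2: issue ADD r0<-Add2 // r0:Add2,r1:Add1,r2:6,r3:3,r4:3
cycle 3: issue ADD r2<-Add3 // r0:Add2,r1:Add1,r2:Add3,r3:3,r4:3
cycle 4: CDB Add1=1; issue SUB r1<-Add1 // r0:Add2,r1:Add1,r2:Add3,r3:3,r4:3
cycle 5: CDB Add2=5; issue MUL r2<-Mul1 // r0:5,r1:Add1,r2:Mul1,r3:3,r4:3
cycle 6: - // r0:5,r1:Add1,r2:Mul1,r3:3,r4:3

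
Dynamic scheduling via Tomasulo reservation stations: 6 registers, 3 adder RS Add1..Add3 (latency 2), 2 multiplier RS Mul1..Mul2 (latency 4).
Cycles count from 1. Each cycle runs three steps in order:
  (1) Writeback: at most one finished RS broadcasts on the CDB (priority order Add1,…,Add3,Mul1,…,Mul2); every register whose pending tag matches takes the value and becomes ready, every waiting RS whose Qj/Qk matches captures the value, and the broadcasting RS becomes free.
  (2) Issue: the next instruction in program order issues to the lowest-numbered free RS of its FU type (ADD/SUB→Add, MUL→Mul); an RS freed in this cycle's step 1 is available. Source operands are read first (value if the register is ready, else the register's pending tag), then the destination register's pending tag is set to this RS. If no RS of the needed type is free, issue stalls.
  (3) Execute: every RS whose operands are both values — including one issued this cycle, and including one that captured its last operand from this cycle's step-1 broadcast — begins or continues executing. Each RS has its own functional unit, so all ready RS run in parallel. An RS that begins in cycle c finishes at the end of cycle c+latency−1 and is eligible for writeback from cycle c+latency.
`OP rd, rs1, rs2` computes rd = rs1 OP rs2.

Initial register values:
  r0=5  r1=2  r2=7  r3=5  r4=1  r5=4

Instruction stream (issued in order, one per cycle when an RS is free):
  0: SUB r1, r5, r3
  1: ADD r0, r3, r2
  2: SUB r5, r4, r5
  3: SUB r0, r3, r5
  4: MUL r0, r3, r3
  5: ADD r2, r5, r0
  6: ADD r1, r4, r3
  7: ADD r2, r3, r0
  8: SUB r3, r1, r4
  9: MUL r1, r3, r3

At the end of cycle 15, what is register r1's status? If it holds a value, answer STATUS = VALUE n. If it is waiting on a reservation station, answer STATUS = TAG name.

  c1: issue SUB r1<-Add1  regs: r0:5,r1:Add1,r2:7,r3:5,r4:1,r5:4
  c2: issue ADD r0<-Add2  regs: r0:Add2,r1:Add1,r2:7,r3:5,r4:1,r5:4
  c3: CDB Add1=-1; issue SUB r5<-Add1  regs: r0:Add2,r1:-1,r2:7,r3:5,r4:1,r5:Add1
  c4: CDB Add2=12; issue SUB r0<-Add2  regs: r0:Add2,r1:-1,r2:7,r3:5,r4:1,r5:Add1
  c5: CDB Add1=-3; issue MUL r0<-Mul1  regs: r0:Mul1,r1:-1,r2:7,r3:5,r4:1,r5:-3
  c6: issue ADD r2<-Add1  regs: r0:Mul1,r1:-1,r2:Add1,r3:5,r4:1,r5:-3
  c7: CDB Add2=8; issue ADD r1<-Add2  regs: r0:Mul1,r1:Add2,r2:Add1,r3:5,r4:1,r5:-3
  c8: issue ADD r2<-Add3  regs: r0:Mul1,r1:Add2,r2:Add3,r3:5,r4:1,r5:-3
  c9: CDB Add2=6; issue SUB r3<-Add2  regs: r0:Mul1,r1:6,r2:Add3,r3:Add2,r4:1,r5:-3
  c10: CDB Mul1=25; issue MUL r1<-Mul1  regs: r0:25,r1:Mul1,r2:Add3,r3:Add2,r4:1,r5:-3
  c11: CDB Add2=5  regs: r0:25,r1:Mul1,r2:Add3,r3:5,r4:1,r5:-3
  c12: CDB Add1=22  regs: r0:25,r1:Mul1,r2:Add3,r3:5,r4:1,r5:-3
  c13: CDB Add3=30  regs: r0:25,r1:Mul1,r2:30,r3:5,r4:1,r5:-3
  c14: -  regs: r0:25,r1:Mul1,r2:30,r3:5,r4:1,r5:-3
  c15: CDB Mul1=25  regs: r0:25,r1:25,r2:30,r3:5,r4:1,r5:-3

STATUS = VALUE 25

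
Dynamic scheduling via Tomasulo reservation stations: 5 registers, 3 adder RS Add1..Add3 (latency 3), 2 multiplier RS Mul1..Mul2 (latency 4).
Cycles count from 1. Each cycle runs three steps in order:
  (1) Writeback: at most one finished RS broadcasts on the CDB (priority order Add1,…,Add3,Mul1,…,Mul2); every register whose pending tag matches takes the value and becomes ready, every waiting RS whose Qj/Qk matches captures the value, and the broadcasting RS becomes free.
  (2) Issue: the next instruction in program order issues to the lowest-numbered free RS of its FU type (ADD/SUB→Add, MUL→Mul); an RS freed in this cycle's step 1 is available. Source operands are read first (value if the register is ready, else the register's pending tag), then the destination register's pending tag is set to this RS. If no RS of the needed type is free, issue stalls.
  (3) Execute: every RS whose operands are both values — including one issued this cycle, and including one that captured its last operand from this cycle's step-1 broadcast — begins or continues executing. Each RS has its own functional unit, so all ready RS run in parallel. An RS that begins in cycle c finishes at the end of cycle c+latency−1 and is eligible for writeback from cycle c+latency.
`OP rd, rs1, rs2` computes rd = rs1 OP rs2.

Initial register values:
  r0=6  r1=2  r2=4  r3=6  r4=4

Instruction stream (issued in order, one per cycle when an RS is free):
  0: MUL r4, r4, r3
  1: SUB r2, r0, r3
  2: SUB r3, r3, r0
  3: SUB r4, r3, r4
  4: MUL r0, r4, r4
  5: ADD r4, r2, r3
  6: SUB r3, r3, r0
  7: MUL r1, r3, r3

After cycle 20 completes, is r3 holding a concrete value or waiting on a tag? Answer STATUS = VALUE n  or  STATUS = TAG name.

STATUS = VALUE -576

c1: issue MUL r4<-Mul1 | r0:6,r1:2,r2:4,r3:6,r4:Mul1
c2: issue SUB r2<-Add1 | r0:6,r1:2,r2:Add1,r3:6,r4:Mul1
c3: issue SUB r3<-Add2 | r0:6,r1:2,r2:Add1,r3:Add2,r4:Mul1
c4: issue SUB r4<-Add3 | r0:6,r1:2,r2:Add1,r3:Add2,r4:Add3
c5: CDB Add1=0; issue MUL r0<-Mul2 | r0:Mul2,r1:2,r2:0,r3:Add2,r4:Add3
c6: CDB Add2=0; issue ADD r4<-Add1 | r0:Mul2,r1:2,r2:0,r3:0,r4:Add1
c7: CDB Mul1=24; issue SUB r3<-Add2 | r0:Mul2,r1:2,r2:0,r3:Add2,r4:Add1
c8: issue MUL r1<-Mul1 | r0:Mul2,r1:Mul1,r2:0,r3:Add2,r4:Add1
c9: CDB Add1=0 | r0:Mul2,r1:Mul1,r2:0,r3:Add2,r4:0
c10: CDB Add3=-24 | r0:Mul2,r1:Mul1,r2:0,r3:Add2,r4:0
c11: - | r0:Mul2,r1:Mul1,r2:0,r3:Add2,r4:0
c12: - | r0:Mul2,r1:Mul1,r2:0,r3:Add2,r4:0
c13: - | r0:Mul2,r1:Mul1,r2:0,r3:Add2,r4:0
c14: CDB Mul2=576 | r0:576,r1:Mul1,r2:0,r3:Add2,r4:0
c15: - | r0:576,r1:Mul1,r2:0,r3:Add2,r4:0
c16: - | r0:576,r1:Mul1,r2:0,r3:Add2,r4:0
c17: CDB Add2=-576 | r0:576,r1:Mul1,r2:0,r3:-576,r4:0
c18: - | r0:576,r1:Mul1,r2:0,r3:-576,r4:0
c19: - | r0:576,r1:Mul1,r2:0,r3:-576,r4:0
c20: - | r0:576,r1:Mul1,r2:0,r3:-576,r4:0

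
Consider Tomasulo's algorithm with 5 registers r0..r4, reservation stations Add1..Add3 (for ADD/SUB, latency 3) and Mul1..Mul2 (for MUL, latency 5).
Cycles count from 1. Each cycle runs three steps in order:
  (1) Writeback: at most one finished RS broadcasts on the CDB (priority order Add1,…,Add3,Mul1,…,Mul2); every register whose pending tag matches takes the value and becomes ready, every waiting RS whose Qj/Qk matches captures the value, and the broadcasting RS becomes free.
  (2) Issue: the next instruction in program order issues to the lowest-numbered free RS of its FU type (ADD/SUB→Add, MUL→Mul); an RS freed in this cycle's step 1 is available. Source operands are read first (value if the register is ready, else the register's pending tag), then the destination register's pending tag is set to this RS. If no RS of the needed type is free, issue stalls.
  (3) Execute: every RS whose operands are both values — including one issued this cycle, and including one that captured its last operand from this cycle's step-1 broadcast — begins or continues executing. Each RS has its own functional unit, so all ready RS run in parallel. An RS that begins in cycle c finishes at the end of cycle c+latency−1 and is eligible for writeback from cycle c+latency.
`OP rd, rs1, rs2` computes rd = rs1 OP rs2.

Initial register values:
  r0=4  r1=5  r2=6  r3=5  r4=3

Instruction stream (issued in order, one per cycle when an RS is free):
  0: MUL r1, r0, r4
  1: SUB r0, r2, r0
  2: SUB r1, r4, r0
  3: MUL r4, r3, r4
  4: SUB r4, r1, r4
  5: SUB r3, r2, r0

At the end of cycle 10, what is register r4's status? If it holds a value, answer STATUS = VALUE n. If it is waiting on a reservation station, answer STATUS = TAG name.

STATUS = TAG Add1

c1: issue MUL r1<-Mul1 | r0:4,r1:Mul1,r2:6,r3:5,r4:3
c2: issue SUB r0<-Add1 | r0:Add1,r1:Mul1,r2:6,r3:5,r4:3
c3: issue SUB r1<-Add2 | r0:Add1,r1:Add2,r2:6,r3:5,r4:3
c4: issue MUL r4<-Mul2 | r0:Add1,r1:Add2,r2:6,r3:5,r4:Mul2
c5: CDB Add1=2; issue SUB r4<-Add1 | r0:2,r1:Add2,r2:6,r3:5,r4:Add1
c6: CDB Mul1=12; issue SUB r3<-Add3 | r0:2,r1:Add2,r2:6,r3:Add3,r4:Add1
c7: - | r0:2,r1:Add2,r2:6,r3:Add3,r4:Add1
c8: CDB Add2=1 | r0:2,r1:1,r2:6,r3:Add3,r4:Add1
c9: CDB Add3=4 | r0:2,r1:1,r2:6,r3:4,r4:Add1
c10: CDB Mul2=15 | r0:2,r1:1,r2:6,r3:4,r4:Add1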